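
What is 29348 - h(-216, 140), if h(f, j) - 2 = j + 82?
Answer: 29124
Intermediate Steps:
h(f, j) = 84 + j (h(f, j) = 2 + (j + 82) = 2 + (82 + j) = 84 + j)
29348 - h(-216, 140) = 29348 - (84 + 140) = 29348 - 1*224 = 29348 - 224 = 29124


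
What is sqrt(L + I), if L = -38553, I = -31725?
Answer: I*sqrt(70278) ≈ 265.1*I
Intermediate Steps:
sqrt(L + I) = sqrt(-38553 - 31725) = sqrt(-70278) = I*sqrt(70278)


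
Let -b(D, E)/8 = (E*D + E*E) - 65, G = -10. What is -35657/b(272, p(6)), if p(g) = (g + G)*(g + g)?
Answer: -35657/86536 ≈ -0.41205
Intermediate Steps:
p(g) = 2*g*(-10 + g) (p(g) = (g - 10)*(g + g) = (-10 + g)*(2*g) = 2*g*(-10 + g))
b(D, E) = 520 - 8*E² - 8*D*E (b(D, E) = -8*((E*D + E*E) - 65) = -8*((D*E + E²) - 65) = -8*((E² + D*E) - 65) = -8*(-65 + E² + D*E) = 520 - 8*E² - 8*D*E)
-35657/b(272, p(6)) = -35657/(520 - 8*144*(-10 + 6)² - 8*272*2*6*(-10 + 6)) = -35657/(520 - 8*(2*6*(-4))² - 8*272*2*6*(-4)) = -35657/(520 - 8*(-48)² - 8*272*(-48)) = -35657/(520 - 8*2304 + 104448) = -35657/(520 - 18432 + 104448) = -35657/86536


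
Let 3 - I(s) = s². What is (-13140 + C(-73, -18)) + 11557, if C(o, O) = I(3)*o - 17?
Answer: -1162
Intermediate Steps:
I(s) = 3 - s²
C(o, O) = -17 - 6*o (C(o, O) = (3 - 1*3²)*o - 17 = (3 - 1*9)*o - 17 = (3 - 9)*o - 17 = -6*o - 17 = -17 - 6*o)
(-13140 + C(-73, -18)) + 11557 = (-13140 + (-17 - 6*(-73))) + 11557 = (-13140 + (-17 + 438)) + 11557 = (-13140 + 421) + 11557 = -12719 + 11557 = -1162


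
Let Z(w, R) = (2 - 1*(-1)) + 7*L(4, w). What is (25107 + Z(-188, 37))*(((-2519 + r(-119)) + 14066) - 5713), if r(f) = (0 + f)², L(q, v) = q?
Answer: 502634310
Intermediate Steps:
r(f) = f²
Z(w, R) = 31 (Z(w, R) = (2 - 1*(-1)) + 7*4 = (2 + 1) + 28 = 3 + 28 = 31)
(25107 + Z(-188, 37))*(((-2519 + r(-119)) + 14066) - 5713) = (25107 + 31)*(((-2519 + (-119)²) + 14066) - 5713) = 25138*(((-2519 + 14161) + 14066) - 5713) = 25138*((11642 + 14066) - 5713) = 25138*(25708 - 5713) = 25138*19995 = 502634310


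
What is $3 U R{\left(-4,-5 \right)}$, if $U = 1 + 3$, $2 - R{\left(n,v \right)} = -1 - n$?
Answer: $-12$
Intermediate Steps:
$R{\left(n,v \right)} = 3 + n$ ($R{\left(n,v \right)} = 2 - \left(-1 - n\right) = 2 + \left(1 + n\right) = 3 + n$)
$U = 4$
$3 U R{\left(-4,-5 \right)} = 3 \cdot 4 \left(3 - 4\right) = 12 \left(-1\right) = -12$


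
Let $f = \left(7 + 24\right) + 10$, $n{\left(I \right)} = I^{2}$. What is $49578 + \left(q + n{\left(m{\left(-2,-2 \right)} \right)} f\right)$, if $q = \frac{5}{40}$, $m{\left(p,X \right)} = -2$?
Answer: $\frac{397937}{8} \approx 49742.0$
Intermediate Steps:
$f = 41$ ($f = 31 + 10 = 41$)
$q = \frac{1}{8}$ ($q = 5 \cdot \frac{1}{40} = \frac{1}{8} \approx 0.125$)
$49578 + \left(q + n{\left(m{\left(-2,-2 \right)} \right)} f\right) = 49578 + \left(\frac{1}{8} + \left(-2\right)^{2} \cdot 41\right) = 49578 + \left(\frac{1}{8} + 4 \cdot 41\right) = 49578 + \left(\frac{1}{8} + 164\right) = 49578 + \frac{1313}{8} = \frac{397937}{8}$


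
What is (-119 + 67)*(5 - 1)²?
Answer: -832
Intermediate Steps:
(-119 + 67)*(5 - 1)² = -52*4² = -52*16 = -832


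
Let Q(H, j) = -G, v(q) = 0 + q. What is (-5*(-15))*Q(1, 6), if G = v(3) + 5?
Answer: -600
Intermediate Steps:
v(q) = q
G = 8 (G = 3 + 5 = 8)
Q(H, j) = -8 (Q(H, j) = -1*8 = -8)
(-5*(-15))*Q(1, 6) = -5*(-15)*(-8) = 75*(-8) = -600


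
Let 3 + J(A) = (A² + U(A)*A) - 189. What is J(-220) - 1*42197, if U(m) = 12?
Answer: 3371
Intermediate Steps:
J(A) = -192 + A² + 12*A (J(A) = -3 + ((A² + 12*A) - 189) = -3 + (-189 + A² + 12*A) = -192 + A² + 12*A)
J(-220) - 1*42197 = (-192 + (-220)² + 12*(-220)) - 1*42197 = (-192 + 48400 - 2640) - 42197 = 45568 - 42197 = 3371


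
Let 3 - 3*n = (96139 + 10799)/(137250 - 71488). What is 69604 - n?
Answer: 2288634066/32881 ≈ 69604.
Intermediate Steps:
n = 15058/32881 (n = 1 - (96139 + 10799)/(3*(137250 - 71488)) = 1 - 35646/65762 = 1 - 1/3*53469/32881 = 1 - 17823/32881 = 15058/32881 ≈ 0.45795)
69604 - n = 69604 - 1*15058/32881 = 69604 - 15058/32881 = 2288634066/32881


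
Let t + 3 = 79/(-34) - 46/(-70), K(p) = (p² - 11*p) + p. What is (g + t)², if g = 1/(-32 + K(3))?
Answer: 87319659001/3977824900 ≈ 21.952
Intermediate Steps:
K(p) = p² - 10*p
t = -5553/1190 (t = -3 + (79/(-34) - 46/(-70)) = -3 + (79*(-1/34) - 46*(-1/70)) = -3 + (-79/34 + 23/35) = -3 - 1983/1190 = -5553/1190 ≈ -4.6664)
g = -1/53 (g = 1/(-32 + 3*(-10 + 3)) = 1/(-32 + 3*(-7)) = 1/(-32 - 21) = 1/(-53) = -1/53 ≈ -0.018868)
(g + t)² = (-1/53 - 5553/1190)² = (-295499/63070)² = 87319659001/3977824900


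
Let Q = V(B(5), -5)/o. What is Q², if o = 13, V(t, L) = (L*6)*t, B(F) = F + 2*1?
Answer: 44100/169 ≈ 260.95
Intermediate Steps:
B(F) = 2 + F (B(F) = F + 2 = 2 + F)
V(t, L) = 6*L*t (V(t, L) = (6*L)*t = 6*L*t)
Q = -210/13 (Q = (6*(-5)*(2 + 5))/13 = (6*(-5)*7)*(1/13) = -210*1/13 = -210/13 ≈ -16.154)
Q² = (-210/13)² = 44100/169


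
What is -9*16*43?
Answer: -6192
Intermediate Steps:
-9*16*43 = -9*688 = -1*6192 = -6192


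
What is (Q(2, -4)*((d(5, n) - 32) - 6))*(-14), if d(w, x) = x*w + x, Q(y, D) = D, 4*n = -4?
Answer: -2464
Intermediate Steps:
n = -1 (n = (¼)*(-4) = -1)
d(w, x) = x + w*x (d(w, x) = w*x + x = x + w*x)
(Q(2, -4)*((d(5, n) - 32) - 6))*(-14) = -4*((-(1 + 5) - 32) - 6)*(-14) = -4*((-1*6 - 32) - 6)*(-14) = -4*((-6 - 32) - 6)*(-14) = -4*(-38 - 6)*(-14) = -4*(-44)*(-14) = 176*(-14) = -2464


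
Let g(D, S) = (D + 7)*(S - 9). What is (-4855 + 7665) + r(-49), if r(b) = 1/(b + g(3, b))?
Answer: 1767489/629 ≈ 2810.0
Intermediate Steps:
g(D, S) = (-9 + S)*(7 + D) (g(D, S) = (7 + D)*(-9 + S) = (-9 + S)*(7 + D))
r(b) = 1/(-90 + 11*b) (r(b) = 1/(b + (-63 - 9*3 + 7*b + 3*b)) = 1/(b + (-63 - 27 + 7*b + 3*b)) = 1/(b + (-90 + 10*b)) = 1/(-90 + 11*b))
(-4855 + 7665) + r(-49) = (-4855 + 7665) + 1/(-90 + 11*(-49)) = 2810 + 1/(-90 - 539) = 2810 + 1/(-629) = 2810 - 1/629 = 1767489/629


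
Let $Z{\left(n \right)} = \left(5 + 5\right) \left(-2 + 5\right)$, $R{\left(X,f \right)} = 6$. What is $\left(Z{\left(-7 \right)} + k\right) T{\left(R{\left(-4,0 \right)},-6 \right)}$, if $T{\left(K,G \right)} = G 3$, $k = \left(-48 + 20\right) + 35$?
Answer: $-666$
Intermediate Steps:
$k = 7$ ($k = -28 + 35 = 7$)
$Z{\left(n \right)} = 30$ ($Z{\left(n \right)} = 10 \cdot 3 = 30$)
$T{\left(K,G \right)} = 3 G$
$\left(Z{\left(-7 \right)} + k\right) T{\left(R{\left(-4,0 \right)},-6 \right)} = \left(30 + 7\right) 3 \left(-6\right) = 37 \left(-18\right) = -666$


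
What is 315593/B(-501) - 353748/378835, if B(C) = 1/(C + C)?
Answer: -119796789857058/378835 ≈ -3.1622e+8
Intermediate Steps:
B(C) = 1/(2*C)
315593/B(-501) - 353748/378835 = 315593/(((½)/(-501))) - 353748/378835 = 315593/(((½)*(-1/501))) - 353748*1/378835 = 315593/(-1/1002) - 353748/378835 = 315593*(-1002) - 353748/378835 = -316224186 - 353748/378835 = -119796789857058/378835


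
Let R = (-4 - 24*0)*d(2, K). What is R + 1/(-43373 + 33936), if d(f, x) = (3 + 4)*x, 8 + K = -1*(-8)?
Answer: -1/9437 ≈ -0.00010597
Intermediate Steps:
K = 0 (K = -8 - 1*(-8) = -8 + 8 = 0)
d(f, x) = 7*x
R = 0 (R = (-4 - 24*0)*(7*0) = (-4 + 0)*0 = -4*0 = 0)
R + 1/(-43373 + 33936) = 0 + 1/(-43373 + 33936) = 0 + 1/(-9437) = 0 - 1/9437 = -1/9437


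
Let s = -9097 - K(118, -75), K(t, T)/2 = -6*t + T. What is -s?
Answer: 7531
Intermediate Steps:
K(t, T) = -12*t + 2*T (K(t, T) = 2*(-6*t + T) = 2*(T - 6*t) = -12*t + 2*T)
s = -7531 (s = -9097 - (-12*118 + 2*(-75)) = -9097 - (-1416 - 150) = -9097 - 1*(-1566) = -9097 + 1566 = -7531)
-s = -1*(-7531) = 7531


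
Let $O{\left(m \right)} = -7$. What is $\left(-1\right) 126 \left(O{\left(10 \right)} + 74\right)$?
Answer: $-8442$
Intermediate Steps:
$\left(-1\right) 126 \left(O{\left(10 \right)} + 74\right) = \left(-1\right) 126 \left(-7 + 74\right) = \left(-126\right) 67 = -8442$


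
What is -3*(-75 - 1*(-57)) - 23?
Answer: 31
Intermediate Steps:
-3*(-75 - 1*(-57)) - 23 = -3*(-75 + 57) - 23 = -3*(-18) - 23 = 54 - 23 = 31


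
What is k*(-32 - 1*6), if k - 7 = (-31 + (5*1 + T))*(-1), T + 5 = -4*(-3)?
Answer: -988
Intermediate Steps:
T = 7 (T = -5 - 4*(-3) = -5 + 12 = 7)
k = 26 (k = 7 + (-31 + (5*1 + 7))*(-1) = 7 + (-31 + (5 + 7))*(-1) = 7 + (-31 + 12)*(-1) = 7 - 19*(-1) = 7 + 19 = 26)
k*(-32 - 1*6) = 26*(-32 - 1*6) = 26*(-32 - 6) = 26*(-38) = -988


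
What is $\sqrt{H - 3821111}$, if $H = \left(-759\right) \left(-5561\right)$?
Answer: $2 \sqrt{99922} \approx 632.21$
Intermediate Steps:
$H = 4220799$
$\sqrt{H - 3821111} = \sqrt{4220799 - 3821111} = \sqrt{399688} = 2 \sqrt{99922}$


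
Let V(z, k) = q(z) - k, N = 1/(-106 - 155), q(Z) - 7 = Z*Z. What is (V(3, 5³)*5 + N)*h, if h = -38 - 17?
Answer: 7823530/261 ≈ 29975.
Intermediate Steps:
q(Z) = 7 + Z² (q(Z) = 7 + Z*Z = 7 + Z²)
N = -1/261 (N = 1/(-261) = -1/261 ≈ -0.0038314)
V(z, k) = 7 + z² - k (V(z, k) = (7 + z²) - k = 7 + z² - k)
h = -55
(V(3, 5³)*5 + N)*h = ((7 + 3² - 1*5³)*5 - 1/261)*(-55) = ((7 + 9 - 1*125)*5 - 1/261)*(-55) = ((7 + 9 - 125)*5 - 1/261)*(-55) = (-109*5 - 1/261)*(-55) = (-545 - 1/261)*(-55) = -142246/261*(-55) = 7823530/261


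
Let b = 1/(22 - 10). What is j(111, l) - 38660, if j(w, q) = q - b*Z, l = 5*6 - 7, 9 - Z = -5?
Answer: -231829/6 ≈ -38638.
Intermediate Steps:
Z = 14 (Z = 9 - 1*(-5) = 9 + 5 = 14)
b = 1/12 ≈ 0.083333
l = 23 (l = 30 - 7 = 23)
j(w, q) = -7/6 + q (j(w, q) = q - 14/12 = q - 1*7/6 = q - 7/6 = -7/6 + q)
j(111, l) - 38660 = (-7/6 + 23) - 38660 = 131/6 - 38660 = -231829/6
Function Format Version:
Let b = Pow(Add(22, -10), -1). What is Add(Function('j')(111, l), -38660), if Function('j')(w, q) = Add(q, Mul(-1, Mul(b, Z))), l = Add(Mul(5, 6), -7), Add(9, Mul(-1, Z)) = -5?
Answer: Rational(-231829, 6) ≈ -38638.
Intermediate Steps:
Z = 14 (Z = Add(9, Mul(-1, -5)) = Add(9, 5) = 14)
b = Rational(1, 12) (b = Pow(12, -1) = Rational(1, 12) ≈ 0.083333)
l = 23 (l = Add(30, -7) = 23)
Function('j')(w, q) = Add(Rational(-7, 6), q) (Function('j')(w, q) = Add(q, Mul(-1, Mul(Rational(1, 12), 14))) = Add(q, Mul(-1, Rational(7, 6))) = Add(q, Rational(-7, 6)) = Add(Rational(-7, 6), q))
Add(Function('j')(111, l), -38660) = Add(Add(Rational(-7, 6), 23), -38660) = Add(Rational(131, 6), -38660) = Rational(-231829, 6)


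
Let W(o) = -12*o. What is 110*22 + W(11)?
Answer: 2288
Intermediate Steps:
110*22 + W(11) = 110*22 - 12*11 = 2420 - 132 = 2288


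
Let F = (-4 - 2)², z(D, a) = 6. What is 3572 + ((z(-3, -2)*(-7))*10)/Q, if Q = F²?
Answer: 385741/108 ≈ 3571.7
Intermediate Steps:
F = 36 (F = (-6)² = 36)
Q = 1296 (Q = 36² = 1296)
3572 + ((z(-3, -2)*(-7))*10)/Q = 3572 + ((6*(-7))*10)/1296 = 3572 - 42*10*(1/1296) = 3572 - 420*1/1296 = 3572 - 35/108 = 385741/108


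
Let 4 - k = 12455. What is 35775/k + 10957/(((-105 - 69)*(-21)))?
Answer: 5703757/45495954 ≈ 0.12537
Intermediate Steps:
k = -12451 (k = 4 - 1*12455 = 4 - 12455 = -12451)
35775/k + 10957/(((-105 - 69)*(-21))) = 35775/(-12451) + 10957/(((-105 - 69)*(-21))) = 35775*(-1/12451) + 10957/((-174*(-21))) = -35775/12451 + 10957/3654 = 5703757/45495954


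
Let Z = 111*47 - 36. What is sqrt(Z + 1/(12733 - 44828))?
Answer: sqrt(108916147070)/4585 ≈ 71.979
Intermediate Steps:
Z = 5181 (Z = 5217 - 36 = 5181)
sqrt(Z + 1/(12733 - 44828)) = sqrt(5181 + 1/(12733 - 44828)) = sqrt(5181 + 1/(-32095)) = sqrt(5181 - 1/32095) = sqrt(166284194/32095) = sqrt(108916147070)/4585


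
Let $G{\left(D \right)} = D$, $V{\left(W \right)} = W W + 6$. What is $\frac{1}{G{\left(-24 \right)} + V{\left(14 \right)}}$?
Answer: $\frac{1}{178} \approx 0.005618$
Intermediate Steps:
$V{\left(W \right)} = 6 + W^{2}$ ($V{\left(W \right)} = W^{2} + 6 = 6 + W^{2}$)
$\frac{1}{G{\left(-24 \right)} + V{\left(14 \right)}} = \frac{1}{-24 + \left(6 + 14^{2}\right)} = \frac{1}{-24 + \left(6 + 196\right)} = \frac{1}{-24 + 202} = \frac{1}{178}$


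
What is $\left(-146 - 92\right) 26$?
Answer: $-6188$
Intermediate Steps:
$\left(-146 - 92\right) 26 = \left(-238\right) 26 = -6188$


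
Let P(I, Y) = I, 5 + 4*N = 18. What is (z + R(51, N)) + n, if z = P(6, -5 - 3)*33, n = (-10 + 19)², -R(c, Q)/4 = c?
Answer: 75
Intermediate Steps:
N = 13/4 (N = -5/4 + (¼)*18 = -5/4 + 9/2 = 13/4 ≈ 3.2500)
R(c, Q) = -4*c
n = 81 (n = 9² = 81)
z = 198 (z = 6*33 = 198)
(z + R(51, N)) + n = (198 - 4*51) + 81 = (198 - 204) + 81 = -6 + 81 = 75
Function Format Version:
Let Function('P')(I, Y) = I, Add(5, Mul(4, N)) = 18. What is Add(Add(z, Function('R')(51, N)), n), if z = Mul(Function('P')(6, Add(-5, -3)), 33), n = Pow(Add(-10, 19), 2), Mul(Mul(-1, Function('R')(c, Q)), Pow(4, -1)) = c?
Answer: 75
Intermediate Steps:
N = Rational(13, 4) (N = Add(Rational(-5, 4), Mul(Rational(1, 4), 18)) = Add(Rational(-5, 4), Rational(9, 2)) = Rational(13, 4) ≈ 3.2500)
Function('R')(c, Q) = Mul(-4, c)
n = 81 (n = Pow(9, 2) = 81)
z = 198 (z = Mul(6, 33) = 198)
Add(Add(z, Function('R')(51, N)), n) = Add(Add(198, Mul(-4, 51)), 81) = Add(Add(198, -204), 81) = Add(-6, 81) = 75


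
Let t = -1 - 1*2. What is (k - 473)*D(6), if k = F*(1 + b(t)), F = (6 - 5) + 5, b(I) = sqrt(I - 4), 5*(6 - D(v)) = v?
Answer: -11208/5 + 144*I*sqrt(7)/5 ≈ -2241.6 + 76.198*I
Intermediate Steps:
D(v) = 6 - v/5
t = -3 (t = -1 - 2 = -3)
b(I) = sqrt(-4 + I)
F = 6 (F = 1 + 5 = 6)
k = 6 + 6*I*sqrt(7) (k = 6*(1 + sqrt(-4 - 3)) = 6*(1 + sqrt(-7)) = 6*(1 + I*sqrt(7)) = 6 + 6*I*sqrt(7) ≈ 6.0 + 15.875*I)
(k - 473)*D(6) = ((6 + 6*I*sqrt(7)) - 473)*(6 - 1/5*6) = (-467 + 6*I*sqrt(7))*(6 - 6/5) = (-467 + 6*I*sqrt(7))*(24/5) = -11208/5 + 144*I*sqrt(7)/5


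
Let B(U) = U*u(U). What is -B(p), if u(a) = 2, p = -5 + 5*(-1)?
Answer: 20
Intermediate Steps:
p = -10 (p = -5 - 5 = -10)
B(U) = 2*U (B(U) = U*2 = 2*U)
-B(p) = -2*(-10) = -1*(-20) = 20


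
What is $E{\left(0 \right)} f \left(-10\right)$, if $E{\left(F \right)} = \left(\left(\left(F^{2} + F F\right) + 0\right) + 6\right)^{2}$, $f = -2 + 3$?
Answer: $-360$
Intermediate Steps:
$f = 1$
$E{\left(F \right)} = \left(6 + 2 F^{2}\right)^{2}$ ($E{\left(F \right)} = \left(\left(\left(F^{2} + F^{2}\right) + 0\right) + 6\right)^{2} = \left(\left(2 F^{2} + 0\right) + 6\right)^{2} = \left(2 F^{2} + 6\right)^{2} = \left(6 + 2 F^{2}\right)^{2}$)
$E{\left(0 \right)} f \left(-10\right) = 4 \left(3 + 0^{2}\right)^{2} \cdot 1 \left(-10\right) = 4 \left(3 + 0\right)^{2} \cdot 1 \left(-10\right) = 4 \cdot 3^{2} \cdot 1 \left(-10\right) = 4 \cdot 9 \cdot 1 \left(-10\right) = 36 \cdot 1 \left(-10\right) = 36 \left(-10\right) = -360$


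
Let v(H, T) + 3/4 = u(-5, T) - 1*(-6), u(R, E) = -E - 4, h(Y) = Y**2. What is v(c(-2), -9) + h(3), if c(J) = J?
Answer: 77/4 ≈ 19.250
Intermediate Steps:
u(R, E) = -4 - E
v(H, T) = 5/4 - T (v(H, T) = -3/4 + ((-4 - T) - 1*(-6)) = -3/4 + ((-4 - T) + 6) = -3/4 + (2 - T) = 5/4 - T)
v(c(-2), -9) + h(3) = (5/4 - 1*(-9)) + 3**2 = (5/4 + 9) + 9 = 41/4 + 9 = 77/4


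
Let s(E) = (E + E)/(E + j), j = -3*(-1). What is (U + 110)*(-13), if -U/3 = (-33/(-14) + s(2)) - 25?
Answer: -159731/70 ≈ -2281.9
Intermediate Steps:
j = 3
s(E) = 2*E/(3 + E) (s(E) = (E + E)/(E + 3) = (2*E)/(3 + E) = 2*E/(3 + E))
U = 4587/70 (U = -3*((-33/(-14) + 2*2/(3 + 2)) - 25) = -3*((-33*(-1/14) + 2*2/5) - 25) = -3*((33/14 + 2*2*(⅕)) - 25) = -3*((33/14 + ⅘) - 25) = -3*(221/70 - 25) = -3*(-1529/70) = 4587/70 ≈ 65.529)
(U + 110)*(-13) = (4587/70 + 110)*(-13) = (12287/70)*(-13) = -159731/70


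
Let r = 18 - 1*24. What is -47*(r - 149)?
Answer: 7285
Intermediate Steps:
r = -6 (r = 18 - 24 = -6)
-47*(r - 149) = -47*(-6 - 149) = -47*(-155) = 7285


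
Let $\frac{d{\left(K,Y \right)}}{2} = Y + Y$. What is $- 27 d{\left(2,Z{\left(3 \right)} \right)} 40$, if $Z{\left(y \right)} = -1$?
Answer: $4320$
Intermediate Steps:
$d{\left(K,Y \right)} = 4 Y$ ($d{\left(K,Y \right)} = 2 \left(Y + Y\right) = 2 \cdot 2 Y = 4 Y$)
$- 27 d{\left(2,Z{\left(3 \right)} \right)} 40 = - 27 \cdot 4 \left(-1\right) 40 = \left(-27\right) \left(-4\right) 40 = 108 \cdot 40 = 4320$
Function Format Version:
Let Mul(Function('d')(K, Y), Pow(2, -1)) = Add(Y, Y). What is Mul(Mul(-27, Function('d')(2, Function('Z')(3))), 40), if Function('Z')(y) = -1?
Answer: 4320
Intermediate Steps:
Function('d')(K, Y) = Mul(4, Y) (Function('d')(K, Y) = Mul(2, Add(Y, Y)) = Mul(2, Mul(2, Y)) = Mul(4, Y))
Mul(Mul(-27, Function('d')(2, Function('Z')(3))), 40) = Mul(Mul(-27, Mul(4, -1)), 40) = Mul(Mul(-27, -4), 40) = Mul(108, 40) = 4320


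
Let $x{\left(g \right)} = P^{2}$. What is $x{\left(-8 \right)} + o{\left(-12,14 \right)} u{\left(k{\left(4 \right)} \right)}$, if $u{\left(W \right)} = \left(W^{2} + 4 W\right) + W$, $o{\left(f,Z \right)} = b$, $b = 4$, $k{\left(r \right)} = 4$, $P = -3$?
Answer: $153$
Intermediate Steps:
$o{\left(f,Z \right)} = 4$
$u{\left(W \right)} = W^{2} + 5 W$
$x{\left(g \right)} = 9$ ($x{\left(g \right)} = \left(-3\right)^{2} = 9$)
$x{\left(-8 \right)} + o{\left(-12,14 \right)} u{\left(k{\left(4 \right)} \right)} = 9 + 4 \cdot 4 \left(5 + 4\right) = 9 + 4 \cdot 4 \cdot 9 = 9 + 4 \cdot 36 = 9 + 144 = 153$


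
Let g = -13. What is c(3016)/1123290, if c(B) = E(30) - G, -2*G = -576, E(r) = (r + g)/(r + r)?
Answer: -17263/67397400 ≈ -0.00025614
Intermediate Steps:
E(r) = (-13 + r)/(2*r) (E(r) = (r - 13)/(r + r) = (-13 + r)/((2*r)) = (-13 + r)*(1/(2*r)) = (-13 + r)/(2*r))
G = 288 (G = -1/2*(-576) = 288)
c(B) = -17263/60 (c(B) = (1/2)*(-13 + 30)/30 - 1*288 = (1/2)*(1/30)*17 - 288 = 17/60 - 288 = -17263/60)
c(3016)/1123290 = -17263/60/1123290 = -17263/60*1/1123290 = -17263/67397400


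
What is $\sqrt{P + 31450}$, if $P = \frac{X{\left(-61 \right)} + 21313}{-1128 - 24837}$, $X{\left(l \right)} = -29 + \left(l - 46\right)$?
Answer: $\frac{\sqrt{261758637845}}{2885} \approx 177.34$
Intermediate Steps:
$X{\left(l \right)} = -75 + l$ ($X{\left(l \right)} = -29 + \left(-46 + l\right) = -75 + l$)
$P = - \frac{2353}{2885}$ ($P = \frac{\left(-75 - 61\right) + 21313}{-1128 - 24837} = \frac{-136 + 21313}{-25965} = 21177 \left(- \frac{1}{25965}\right) = - \frac{2353}{2885} \approx -0.8156$)
$\sqrt{P + 31450} = \sqrt{- \frac{2353}{2885} + 31450} = \sqrt{\frac{90730897}{2885}} = \frac{\sqrt{261758637845}}{2885}$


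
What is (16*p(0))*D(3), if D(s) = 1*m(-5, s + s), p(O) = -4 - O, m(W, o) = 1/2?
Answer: -32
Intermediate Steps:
m(W, o) = 1/2
D(s) = 1/2 (D(s) = 1*(1/2) = 1/2)
(16*p(0))*D(3) = (16*(-4 - 1*0))*(1/2) = (16*(-4 + 0))*(1/2) = (16*(-4))*(1/2) = -64*1/2 = -32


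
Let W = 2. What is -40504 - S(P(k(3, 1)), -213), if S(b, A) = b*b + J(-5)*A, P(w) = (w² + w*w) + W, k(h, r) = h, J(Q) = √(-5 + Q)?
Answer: -40904 + 213*I*√10 ≈ -40904.0 + 673.57*I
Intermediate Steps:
P(w) = 2 + 2*w² (P(w) = (w² + w*w) + 2 = (w² + w²) + 2 = 2*w² + 2 = 2 + 2*w²)
S(b, A) = b² + I*A*√10 (S(b, A) = b*b + √(-5 - 5)*A = b² + √(-10)*A = b² + (I*√10)*A = b² + I*A*√10)
-40504 - S(P(k(3, 1)), -213) = -40504 - ((2 + 2*3²)² + I*(-213)*√10) = -40504 - ((2 + 2*9)² - 213*I*√10) = -40504 - ((2 + 18)² - 213*I*√10) = -40504 - (20² - 213*I*√10) = -40504 - (400 - 213*I*√10) = -40504 + (-400 + 213*I*√10) = -40904 + 213*I*√10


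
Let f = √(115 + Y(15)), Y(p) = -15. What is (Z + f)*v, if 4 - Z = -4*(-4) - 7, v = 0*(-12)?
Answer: 0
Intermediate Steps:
v = 0
f = 10 (f = √(115 - 15) = √100 = 10)
Z = -5 (Z = 4 - (-4*(-4) - 7) = 4 - (16 - 7) = 4 - 1*9 = 4 - 9 = -5)
(Z + f)*v = (-5 + 10)*0 = 5*0 = 0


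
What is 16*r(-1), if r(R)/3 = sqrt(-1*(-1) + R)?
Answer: 0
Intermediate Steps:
r(R) = 3*sqrt(1 + R) (r(R) = 3*sqrt(-1*(-1) + R) = 3*sqrt(1 + R))
16*r(-1) = 16*(3*sqrt(1 - 1)) = 16*(3*sqrt(0)) = 16*(3*0) = 16*0 = 0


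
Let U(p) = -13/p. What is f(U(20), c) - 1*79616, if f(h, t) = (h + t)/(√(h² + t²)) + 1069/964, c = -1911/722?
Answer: -76748755/964 - 1831*√2291221/2291221 ≈ -79616.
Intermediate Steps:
c = -1911/722 (c = -1911*1/722 = -1911/722 ≈ -2.6468)
f(h, t) = 1069/964 + (h + t)/√(h² + t²) (f(h, t) = (h + t)/√(h² + t²) + 1069*(1/964) = (h + t)/√(h² + t²) + 1069/964 = 1069/964 + (h + t)/√(h² + t²))
f(U(20), c) - 1*79616 = (-13/20 - 1911/722 + 1069*√((-13/20)² + (-1911/722)²)/964)/√((-13/20)² + (-1911/722)²) - 1*79616 = (-13*1/20 - 1911/722 + 1069*√((-13*1/20)² + 3651921/521284)/964)/√((-13*1/20)² + 3651921/521284) - 79616 = (-13/20 - 1911/722 + 1069*√((-13/20)² + 3651921/521284)/964)/√((-13/20)² + 3651921/521284) - 79616 = (-13/20 - 1911/722 + 1069*√(169/400 + 3651921/521284)/964)/√(169/400 + 3651921/521284) - 79616 = (-13/20 - 1911/722 + 1069*√(387216349/52128400)/964)/√(387216349/52128400) - 79616 = (7220*√2291221/29785873)*(-13/20 - 1911/722 + 1069*(13*√2291221/7220)/964) - 79616 = (7220*√2291221/29785873)*(-13/20 - 1911/722 + 13897*√2291221/6960080) - 79616 = (7220*√2291221/29785873)*(-23803/7220 + 13897*√2291221/6960080) - 79616 = 7220*√2291221*(-23803/7220 + 13897*√2291221/6960080)/29785873 - 79616 = -79616 + 7220*√2291221*(-23803/7220 + 13897*√2291221/6960080)/29785873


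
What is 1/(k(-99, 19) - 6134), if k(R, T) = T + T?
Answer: -1/6096 ≈ -0.00016404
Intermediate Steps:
k(R, T) = 2*T
1/(k(-99, 19) - 6134) = 1/(2*19 - 6134) = 1/(38 - 6134) = 1/(-6096) = -1/6096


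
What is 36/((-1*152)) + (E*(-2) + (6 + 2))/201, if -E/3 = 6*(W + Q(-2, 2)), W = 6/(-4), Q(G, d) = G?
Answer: -6293/7638 ≈ -0.82391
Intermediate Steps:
W = -3/2 (W = 6*(-¼) = -3/2 ≈ -1.5000)
E = 63 (E = -18*(-3/2 - 2) = -18*(-7)/2 = -3*(-21) = 63)
36/((-1*152)) + (E*(-2) + (6 + 2))/201 = 36/((-1*152)) + (63*(-2) + (6 + 2))/201 = 36/(-152) + (-126 + 8)*(1/201) = 36*(-1/152) - 118*1/201 = -9/38 - 118/201 = -6293/7638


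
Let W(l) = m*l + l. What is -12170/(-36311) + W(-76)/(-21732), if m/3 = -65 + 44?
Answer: 23345252/197277663 ≈ 0.11834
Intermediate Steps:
m = -63 (m = 3*(-65 + 44) = 3*(-21) = -63)
W(l) = -62*l (W(l) = -63*l + l = -62*l)
-12170/(-36311) + W(-76)/(-21732) = -12170/(-36311) - 62*(-76)/(-21732) = -12170*(-1/36311) + 4712*(-1/21732) = 12170/36311 - 1178/5433 = 23345252/197277663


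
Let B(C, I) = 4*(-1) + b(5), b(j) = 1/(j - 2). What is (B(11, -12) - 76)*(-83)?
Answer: 19837/3 ≈ 6612.3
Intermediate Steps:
b(j) = 1/(-2 + j)
B(C, I) = -11/3 (B(C, I) = 4*(-1) + 1/(-2 + 5) = -4 + 1/3 = -11/3)
(B(11, -12) - 76)*(-83) = (-11/3 - 76)*(-83) = -239/3*(-83) = 19837/3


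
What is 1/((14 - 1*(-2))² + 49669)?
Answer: 1/49925 ≈ 2.0030e-5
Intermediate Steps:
1/((14 - 1*(-2))² + 49669) = 1/((14 + 2)² + 49669) = 1/(16² + 49669) = 1/(256 + 49669) = 1/49925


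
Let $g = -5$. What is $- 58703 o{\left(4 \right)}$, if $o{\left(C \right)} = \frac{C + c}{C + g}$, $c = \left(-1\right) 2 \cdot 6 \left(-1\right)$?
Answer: $939248$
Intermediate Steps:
$c = 12$ ($c = \left(-2\right) 6 \left(-1\right) = \left(-12\right) \left(-1\right) = 12$)
$o{\left(C \right)} = \frac{12 + C}{-5 + C}$ ($o{\left(C \right)} = \frac{C + 12}{C - 5} = \frac{12 + C}{-5 + C}$)
$- 58703 o{\left(4 \right)} = - 58703 \frac{12 + 4}{-5 + 4} = - 58703 \frac{1}{-1} \cdot 16 = - 58703 \left(\left(-1\right) 16\right) = \left(-58703\right) \left(-16\right) = 939248$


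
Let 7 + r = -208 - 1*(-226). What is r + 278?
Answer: 289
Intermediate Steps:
r = 11 (r = -7 + (-208 - 1*(-226)) = -7 + (-208 + 226) = -7 + 18 = 11)
r + 278 = 11 + 278 = 289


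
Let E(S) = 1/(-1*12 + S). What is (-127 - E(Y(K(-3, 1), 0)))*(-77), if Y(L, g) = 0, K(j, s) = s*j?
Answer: 117271/12 ≈ 9772.6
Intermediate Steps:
K(j, s) = j*s
E(S) = 1/(-12 + S)
(-127 - E(Y(K(-3, 1), 0)))*(-77) = (-127 - 1/(-12 + 0))*(-77) = (-127 - 1/(-12))*(-77) = (-127 - 1*(-1/12))*(-77) = (-127 + 1/12)*(-77) = -1523/12*(-77) = 117271/12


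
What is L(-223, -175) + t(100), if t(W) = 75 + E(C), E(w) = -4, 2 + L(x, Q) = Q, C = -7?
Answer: -106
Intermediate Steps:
L(x, Q) = -2 + Q
t(W) = 71 (t(W) = 75 - 4 = 71)
L(-223, -175) + t(100) = (-2 - 175) + 71 = -177 + 71 = -106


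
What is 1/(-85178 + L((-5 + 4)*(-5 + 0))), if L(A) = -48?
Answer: -1/85226 ≈ -1.1734e-5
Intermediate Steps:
1/(-85178 + L((-5 + 4)*(-5 + 0))) = 1/(-85178 - 48) = 1/(-85226) = -1/85226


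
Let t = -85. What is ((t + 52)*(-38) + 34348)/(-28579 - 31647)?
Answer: -17801/30113 ≈ -0.59114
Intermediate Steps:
((t + 52)*(-38) + 34348)/(-28579 - 31647) = ((-85 + 52)*(-38) + 34348)/(-28579 - 31647) = (-33*(-38) + 34348)/(-60226) = (1254 + 34348)*(-1/60226) = 35602*(-1/60226) = -17801/30113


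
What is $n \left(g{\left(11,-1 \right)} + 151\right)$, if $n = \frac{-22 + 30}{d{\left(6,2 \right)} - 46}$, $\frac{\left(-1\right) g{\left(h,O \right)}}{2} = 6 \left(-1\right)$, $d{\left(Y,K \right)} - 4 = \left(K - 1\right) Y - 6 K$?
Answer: $- \frac{163}{6} \approx -27.167$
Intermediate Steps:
$d{\left(Y,K \right)} = 4 - 6 K + Y \left(-1 + K\right)$ ($d{\left(Y,K \right)} = 4 - \left(6 K - \left(K - 1\right) Y\right) = 4 - \left(6 K - \left(-1 + K\right) Y\right) = 4 - \left(6 K - Y \left(-1 + K\right)\right) = 4 - 6 K + Y \left(-1 + K\right)$)
$g{\left(h,O \right)} = 12$ ($g{\left(h,O \right)} = - 2 \cdot 6 \left(-1\right) = \left(-2\right) \left(-6\right) = 12$)
$n = - \frac{1}{6}$ ($n = \frac{-22 + 30}{\left(4 - 6 - 12 + 2 \cdot 6\right) - 46} = \frac{8}{\left(4 - 6 - 12 + 12\right) - 46} = \frac{8}{-2 - 46} = \frac{8}{-48} = 8 \left(- \frac{1}{48}\right) = - \frac{1}{6} \approx -0.16667$)
$n \left(g{\left(11,-1 \right)} + 151\right) = - \frac{12 + 151}{6} = \left(- \frac{1}{6}\right) 163 = - \frac{163}{6}$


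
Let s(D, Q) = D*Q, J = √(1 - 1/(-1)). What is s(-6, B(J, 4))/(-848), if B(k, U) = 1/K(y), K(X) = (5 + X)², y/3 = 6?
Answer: 3/224296 ≈ 1.3375e-5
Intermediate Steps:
y = 18 (y = 3*6 = 18)
J = √2 (J = √(1 - 1*(-1)) = √(1 + 1) = √2 ≈ 1.4142)
B(k, U) = 1/529 (B(k, U) = 1/((5 + 18)²) = 1/(23²) = 1/529)
s(-6, B(J, 4))/(-848) = -6*1/529/(-848) = -6/529*(-1/848) = 3/224296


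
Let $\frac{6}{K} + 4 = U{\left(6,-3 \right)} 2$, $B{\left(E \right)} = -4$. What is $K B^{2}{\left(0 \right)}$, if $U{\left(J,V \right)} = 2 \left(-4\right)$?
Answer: $- \frac{24}{5} \approx -4.8$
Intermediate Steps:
$U{\left(J,V \right)} = -8$
$K = - \frac{3}{10}$ ($K = \frac{6}{-4 - 16} = \frac{6}{-20} = 6 \left(- \frac{1}{20}\right) = - \frac{3}{10} \approx -0.3$)
$K B^{2}{\left(0 \right)} = - \frac{3 \left(-4\right)^{2}}{10} = \left(- \frac{3}{10}\right) 16 = - \frac{24}{5}$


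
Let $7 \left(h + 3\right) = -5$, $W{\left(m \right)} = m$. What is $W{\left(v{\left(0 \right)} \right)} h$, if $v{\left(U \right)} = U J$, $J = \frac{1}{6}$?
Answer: $0$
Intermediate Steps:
$J = \frac{1}{6} \approx 0.16667$
$v{\left(U \right)} = \frac{U}{6}$ ($v{\left(U \right)} = U \frac{1}{6} = \frac{U}{6}$)
$h = - \frac{26}{7}$ ($h = -3 + \frac{1}{7} \left(-5\right) = -3 - \frac{5}{7} = - \frac{26}{7} \approx -3.7143$)
$W{\left(v{\left(0 \right)} \right)} h = \frac{1}{6} \cdot 0 \left(- \frac{26}{7}\right) = 0 \left(- \frac{26}{7}\right) = 0$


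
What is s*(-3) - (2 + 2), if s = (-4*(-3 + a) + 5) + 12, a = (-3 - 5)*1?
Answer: -187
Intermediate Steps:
a = -8 (a = -8*1 = -8)
s = 61 (s = (-4*(-3 - 8) + 5) + 12 = (-4*(-11) + 5) + 12 = (44 + 5) + 12 = 49 + 12 = 61)
s*(-3) - (2 + 2) = 61*(-3) - (2 + 2) = -183 - 1*4 = -183 - 4 = -187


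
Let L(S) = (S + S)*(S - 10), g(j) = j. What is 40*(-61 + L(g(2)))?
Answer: -3720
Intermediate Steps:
L(S) = 2*S*(-10 + S) (L(S) = (2*S)*(-10 + S) = 2*S*(-10 + S))
40*(-61 + L(g(2))) = 40*(-61 + 2*2*(-10 + 2)) = 40*(-61 + 2*2*(-8)) = 40*(-61 - 32) = 40*(-93) = -3720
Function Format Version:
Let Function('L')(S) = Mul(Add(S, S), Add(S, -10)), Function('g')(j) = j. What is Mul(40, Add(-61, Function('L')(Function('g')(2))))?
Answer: -3720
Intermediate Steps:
Function('L')(S) = Mul(2, S, Add(-10, S)) (Function('L')(S) = Mul(Mul(2, S), Add(-10, S)) = Mul(2, S, Add(-10, S)))
Mul(40, Add(-61, Function('L')(Function('g')(2)))) = Mul(40, Add(-61, Mul(2, 2, Add(-10, 2)))) = Mul(40, Add(-61, Mul(2, 2, -8))) = Mul(40, Add(-61, -32)) = Mul(40, -93) = -3720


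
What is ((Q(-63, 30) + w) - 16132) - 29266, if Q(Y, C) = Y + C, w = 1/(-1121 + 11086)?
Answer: -452719914/9965 ≈ -45431.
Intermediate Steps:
w = 1/9965 ≈ 0.00010035
Q(Y, C) = C + Y
((Q(-63, 30) + w) - 16132) - 29266 = (((30 - 63) + 1/9965) - 16132) - 29266 = ((-33 + 1/9965) - 16132) - 29266 = (-328844/9965 - 16132) - 29266 = -161084224/9965 - 29266 = -452719914/9965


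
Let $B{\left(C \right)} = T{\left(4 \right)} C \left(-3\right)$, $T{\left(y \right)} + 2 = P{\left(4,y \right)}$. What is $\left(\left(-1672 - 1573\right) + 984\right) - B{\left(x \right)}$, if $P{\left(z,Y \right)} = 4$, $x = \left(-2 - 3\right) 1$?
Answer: $-2291$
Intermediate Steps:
$x = -5$ ($x = \left(-5\right) 1 = -5$)
$T{\left(y \right)} = 2$ ($T{\left(y \right)} = -2 + 4 = 2$)
$B{\left(C \right)} = - 6 C$ ($B{\left(C \right)} = 2 C \left(-3\right) = - 6 C$)
$\left(\left(-1672 - 1573\right) + 984\right) - B{\left(x \right)} = \left(\left(-1672 - 1573\right) + 984\right) - \left(-6\right) \left(-5\right) = \left(-3245 + 984\right) - 30 = -2261 - 30 = -2291$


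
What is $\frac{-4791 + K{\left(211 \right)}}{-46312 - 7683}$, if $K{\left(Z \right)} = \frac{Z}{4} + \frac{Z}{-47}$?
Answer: $\frac{178327}{2030212} \approx 0.087837$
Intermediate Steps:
$K{\left(Z \right)} = \frac{43 Z}{188}$ ($K{\left(Z \right)} = Z \frac{1}{4} + Z \left(- \frac{1}{47}\right) = \frac{Z}{4} - \frac{Z}{47} = \frac{43 Z}{188}$)
$\frac{-4791 + K{\left(211 \right)}}{-46312 - 7683} = \frac{-4791 + \frac{43}{188} \cdot 211}{-46312 - 7683} = \frac{-4791 + \frac{9073}{188}}{-53995} = \left(- \frac{891635}{188}\right) \left(- \frac{1}{53995}\right) = \frac{178327}{2030212}$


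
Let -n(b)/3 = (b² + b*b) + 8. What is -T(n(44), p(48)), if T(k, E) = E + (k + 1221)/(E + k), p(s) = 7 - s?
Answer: 468502/11681 ≈ 40.108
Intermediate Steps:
n(b) = -24 - 6*b² (n(b) = -3*((b² + b*b) + 8) = -3*((b² + b²) + 8) = -3*(2*b² + 8) = -3*(8 + 2*b²) = -24 - 6*b²)
T(k, E) = E + (1221 + k)/(E + k)
-T(n(44), p(48)) = -(1221 + (-24 - 6*44²) + (7 - 1*48)² + (7 - 1*48)*(-24 - 6*44²))/((7 - 1*48) + (-24 - 6*44²)) = -(1221 + (-24 - 6*1936) + (7 - 48)² + (7 - 48)*(-24 - 6*1936))/((7 - 48) + (-24 - 6*1936)) = -(1221 + (-24 - 11616) + (-41)² - 41*(-24 - 11616))/(-41 + (-24 - 11616)) = -(1221 - 11640 + 1681 - 41*(-11640))/(-41 - 11640) = -(1221 - 11640 + 1681 + 477240)/(-11681) = -(-1)*468502/11681 = -1*(-468502/11681) = 468502/11681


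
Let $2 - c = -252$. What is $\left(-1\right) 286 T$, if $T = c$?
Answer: $-72644$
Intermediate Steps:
$c = 254$ ($c = 2 - -252 = 2 + 252 = 254$)
$T = 254$
$\left(-1\right) 286 T = \left(-1\right) 286 \cdot 254 = \left(-286\right) 254 = -72644$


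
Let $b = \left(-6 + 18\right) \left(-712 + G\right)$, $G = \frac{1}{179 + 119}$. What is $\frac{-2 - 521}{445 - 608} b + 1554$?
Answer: $- \frac{628063152}{24287} \approx -25860.0$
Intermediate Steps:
$G = \frac{1}{298} \approx 0.0033557$
$b = - \frac{1273050}{149}$ ($b = \left(-6 + 18\right) \left(-712 + \frac{1}{298}\right) = 12 \left(- \frac{212175}{298}\right) = - \frac{1273050}{149} \approx -8544.0$)
$\frac{-2 - 521}{445 - 608} b + 1554 = \frac{-2 - 521}{445 - 608} \left(- \frac{1273050}{149}\right) + 1554 = - \frac{523}{-163} \left(- \frac{1273050}{149}\right) + 1554 = \left(-523\right) \left(- \frac{1}{163}\right) \left(- \frac{1273050}{149}\right) + 1554 = \frac{523}{163} \left(- \frac{1273050}{149}\right) + 1554 = - \frac{665805150}{24287} + 1554 = - \frac{628063152}{24287}$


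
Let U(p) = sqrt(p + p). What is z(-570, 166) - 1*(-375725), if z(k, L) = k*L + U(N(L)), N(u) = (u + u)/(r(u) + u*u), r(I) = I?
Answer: 281105 + 2*sqrt(167)/167 ≈ 2.8111e+5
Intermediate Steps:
N(u) = 2*u/(u + u**2) (N(u) = (u + u)/(u + u*u) = (2*u)/(u + u**2) = 2*u/(u + u**2))
U(p) = sqrt(2)*sqrt(p) (U(p) = sqrt(2*p) = sqrt(2)*sqrt(p))
z(k, L) = 2*sqrt(1/(1 + L)) + L*k (z(k, L) = k*L + sqrt(2)*sqrt(2/(1 + L)) = L*k + sqrt(2)*(sqrt(2)*sqrt(1/(1 + L))) = L*k + 2*sqrt(1/(1 + L)) = 2*sqrt(1/(1 + L)) + L*k)
z(-570, 166) - 1*(-375725) = (2*sqrt(1/(1 + 166)) + 166*(-570)) - 1*(-375725) = (2*sqrt(1/167) - 94620) + 375725 = (2*(sqrt(167)/167) - 94620) + 375725 = (2*sqrt(167)/167 - 94620) + 375725 = (-94620 + 2*sqrt(167)/167) + 375725 = 281105 + 2*sqrt(167)/167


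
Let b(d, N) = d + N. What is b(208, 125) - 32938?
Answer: -32605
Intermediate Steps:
b(d, N) = N + d
b(208, 125) - 32938 = (125 + 208) - 32938 = 333 - 32938 = -32605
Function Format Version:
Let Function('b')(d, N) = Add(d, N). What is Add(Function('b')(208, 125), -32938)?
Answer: -32605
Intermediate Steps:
Function('b')(d, N) = Add(N, d)
Add(Function('b')(208, 125), -32938) = Add(Add(125, 208), -32938) = Add(333, -32938) = -32605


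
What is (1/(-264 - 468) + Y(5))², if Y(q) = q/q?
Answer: 534361/535824 ≈ 0.99727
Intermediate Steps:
Y(q) = 1
(1/(-264 - 468) + Y(5))² = (1/(-264 - 468) + 1)² = (1/(-732) + 1)² = (-1/732 + 1)² = (731/732)² = 534361/535824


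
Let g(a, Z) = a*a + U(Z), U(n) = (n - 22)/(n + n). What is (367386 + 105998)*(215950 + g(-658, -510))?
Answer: 78332366728952/255 ≈ 3.0719e+11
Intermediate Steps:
U(n) = (-22 + n)/(2*n) (U(n) = (-22 + n)/((2*n)) = (-22 + n)*(1/(2*n)) = (-22 + n)/(2*n))
g(a, Z) = a**2 + (-22 + Z)/(2*Z) (g(a, Z) = a*a + (-22 + Z)/(2*Z) = a**2 + (-22 + Z)/(2*Z))
(367386 + 105998)*(215950 + g(-658, -510)) = (367386 + 105998)*(215950 + (1/2 + (-658)**2 - 11/(-510))) = 473384*(215950 + (1/2 + 432964 - 11*(-1/510))) = 473384*(215950 + (1/2 + 432964 + 11/510)) = 473384*(215950 + 110405953/255) = 473384*(165473203/255) = 78332366728952/255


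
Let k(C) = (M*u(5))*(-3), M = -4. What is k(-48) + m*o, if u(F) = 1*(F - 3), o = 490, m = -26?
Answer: -12716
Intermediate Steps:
u(F) = -3 + F (u(F) = 1*(-3 + F) = -3 + F)
k(C) = 24 (k(C) = -4*(-3 + 5)*(-3) = -4*2*(-3) = -8*(-3) = 24)
k(-48) + m*o = 24 - 26*490 = 24 - 12740 = -12716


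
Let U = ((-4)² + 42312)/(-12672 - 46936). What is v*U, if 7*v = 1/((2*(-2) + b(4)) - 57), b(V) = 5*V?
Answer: 5291/2138437 ≈ 0.0024742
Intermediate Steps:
v = -1/287 (v = 1/(7*((2*(-2) + 5*4) - 57)) = 1/(7*((-4 + 20) - 57)) = 1/(7*(16 - 57)) = (⅐)/(-41) = (⅐)*(-1/41) = -1/287 ≈ -0.0034843)
U = -5291/7451 (U = (16 + 42312)/(-59608) = 42328*(-1/59608) = -5291/7451 ≈ -0.71011)
v*U = -1/287*(-5291/7451) = 5291/2138437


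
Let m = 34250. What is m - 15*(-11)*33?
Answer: 39695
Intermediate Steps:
m - 15*(-11)*33 = 34250 - 15*(-11)*33 = 34250 - (-165)*33 = 34250 - 1*(-5445) = 34250 + 5445 = 39695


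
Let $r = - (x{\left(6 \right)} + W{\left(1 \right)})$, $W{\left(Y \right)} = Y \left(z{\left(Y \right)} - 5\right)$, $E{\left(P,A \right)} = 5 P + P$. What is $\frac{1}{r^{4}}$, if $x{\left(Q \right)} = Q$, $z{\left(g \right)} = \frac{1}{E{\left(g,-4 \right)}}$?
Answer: $\frac{1296}{2401} \approx 0.53977$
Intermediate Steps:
$E{\left(P,A \right)} = 6 P$
$z{\left(g \right)} = \frac{1}{6 g}$
$W{\left(Y \right)} = Y \left(-5 + \frac{1}{6 Y}\right)$ ($W{\left(Y \right)} = Y \left(\frac{1}{6 Y} - 5\right) = Y \left(-5 + \frac{1}{6 Y}\right)$)
$r = - \frac{7}{6}$ ($r = - (6 + \left(\frac{1}{6} - 5\right)) = - (6 - \frac{29}{6}) = \left(-1\right) \frac{7}{6} = - \frac{7}{6} \approx -1.1667$)
$\frac{1}{r^{4}} = \frac{1}{\left(- \frac{7}{6}\right)^{4}} = \frac{1}{\frac{2401}{1296}} = \frac{1296}{2401}$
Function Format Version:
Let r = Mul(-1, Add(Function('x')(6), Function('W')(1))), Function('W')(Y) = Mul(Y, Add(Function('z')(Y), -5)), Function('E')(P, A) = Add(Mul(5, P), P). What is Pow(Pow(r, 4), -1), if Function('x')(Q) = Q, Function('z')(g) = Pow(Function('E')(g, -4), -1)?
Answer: Rational(1296, 2401) ≈ 0.53977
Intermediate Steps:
Function('E')(P, A) = Mul(6, P)
Function('z')(g) = Mul(Rational(1, 6), Pow(g, -1)) (Function('z')(g) = Pow(Mul(6, g), -1) = Mul(Rational(1, 6), Pow(g, -1)))
Function('W')(Y) = Mul(Y, Add(-5, Mul(Rational(1, 6), Pow(Y, -1)))) (Function('W')(Y) = Mul(Y, Add(Mul(Rational(1, 6), Pow(Y, -1)), -5)) = Mul(Y, Add(-5, Mul(Rational(1, 6), Pow(Y, -1)))))
r = Rational(-7, 6) (r = Mul(-1, Add(6, Add(Rational(1, 6), Mul(-5, 1)))) = Mul(-1, Add(6, Add(Rational(1, 6), -5))) = Mul(-1, Add(6, Rational(-29, 6))) = Mul(-1, Rational(7, 6)) = Rational(-7, 6) ≈ -1.1667)
Pow(Pow(r, 4), -1) = Pow(Pow(Rational(-7, 6), 4), -1) = Pow(Rational(2401, 1296), -1) = Rational(1296, 2401)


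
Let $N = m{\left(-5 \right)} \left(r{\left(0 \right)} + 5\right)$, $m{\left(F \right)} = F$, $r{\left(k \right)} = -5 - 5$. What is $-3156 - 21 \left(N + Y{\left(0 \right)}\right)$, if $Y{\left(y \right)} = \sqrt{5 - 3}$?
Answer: $-3681 - 21 \sqrt{2} \approx -3710.7$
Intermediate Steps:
$r{\left(k \right)} = -10$
$Y{\left(y \right)} = \sqrt{2}$
$N = 25$ ($N = - 5 \left(-10 + 5\right) = \left(-5\right) \left(-5\right) = 25$)
$-3156 - 21 \left(N + Y{\left(0 \right)}\right) = -3156 - 21 \left(25 + \sqrt{2}\right) = -3156 - \left(525 + 21 \sqrt{2}\right) = -3681 - 21 \sqrt{2}$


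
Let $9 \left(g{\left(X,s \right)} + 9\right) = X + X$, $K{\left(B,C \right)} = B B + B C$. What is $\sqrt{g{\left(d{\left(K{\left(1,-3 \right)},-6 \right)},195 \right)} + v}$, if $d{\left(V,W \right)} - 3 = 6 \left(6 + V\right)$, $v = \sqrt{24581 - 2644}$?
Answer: $\sqrt{-3 + \sqrt{21937}} \approx 12.046$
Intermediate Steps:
$v = \sqrt{21937} \approx 148.11$
$K{\left(B,C \right)} = B^{2} + B C$
$d{\left(V,W \right)} = 39 + 6 V$ ($d{\left(V,W \right)} = 3 + 6 \left(6 + V\right) = 3 + \left(36 + 6 V\right) = 39 + 6 V$)
$g{\left(X,s \right)} = -9 + \frac{2 X}{9}$ ($g{\left(X,s \right)} = -9 + \frac{X + X}{9} = -9 + \frac{2 X}{9}$)
$\sqrt{g{\left(d{\left(K{\left(1,-3 \right)},-6 \right)},195 \right)} + v} = \sqrt{\left(-9 + \frac{2 \left(39 + 6 \cdot 1 \left(1 - 3\right)\right)}{9}\right) + \sqrt{21937}} = \sqrt{\left(-9 + \frac{2 \left(39 + 6 \cdot 1 \left(-2\right)\right)}{9}\right) + \sqrt{21937}} = \sqrt{\left(-9 + \frac{2 \left(39 + 6 \left(-2\right)\right)}{9}\right) + \sqrt{21937}} = \sqrt{\left(-9 + \frac{2 \left(39 - 12\right)}{9}\right) + \sqrt{21937}} = \sqrt{\left(-9 + \frac{2}{9} \cdot 27\right) + \sqrt{21937}} = \sqrt{\left(-9 + 6\right) + \sqrt{21937}} = \sqrt{-3 + \sqrt{21937}}$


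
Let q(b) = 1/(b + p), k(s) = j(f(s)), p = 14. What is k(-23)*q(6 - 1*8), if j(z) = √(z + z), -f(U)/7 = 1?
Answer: I*√14/12 ≈ 0.3118*I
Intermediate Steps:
f(U) = -7 (f(U) = -7*1 = -7)
j(z) = √2*√z (j(z) = √(2*z) = √2*√z)
k(s) = I*√14 (k(s) = √2*√(-7) = √2*(I*√7) = I*√14)
q(b) = 1/(14 + b) (q(b) = 1/(b + 14) = 1/(14 + b))
k(-23)*q(6 - 1*8) = (I*√14)/(14 + (6 - 1*8)) = (I*√14)/(14 + (6 - 8)) = (I*√14)/(14 - 2) = (I*√14)/12 = (I*√14)*(1/12) = I*√14/12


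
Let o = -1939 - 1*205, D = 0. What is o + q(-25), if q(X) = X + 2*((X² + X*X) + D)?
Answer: 331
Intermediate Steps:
o = -2144 (o = -1939 - 205 = -2144)
q(X) = X + 4*X² (q(X) = X + 2*((X² + X*X) + 0) = X + 2*((X² + X²) + 0) = X + 2*(2*X² + 0) = X + 2*(2*X²) = X + 4*X²)
o + q(-25) = -2144 - 25*(1 + 4*(-25)) = -2144 - 25*(1 - 100) = -2144 - 25*(-99) = -2144 + 2475 = 331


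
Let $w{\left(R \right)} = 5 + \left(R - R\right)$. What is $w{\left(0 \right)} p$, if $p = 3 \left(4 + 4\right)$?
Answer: $120$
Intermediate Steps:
$w{\left(R \right)} = 5$ ($w{\left(R \right)} = 5 + 0 = 5$)
$p = 24$ ($p = 3 \cdot 8 = 24$)
$w{\left(0 \right)} p = 5 \cdot 24 = 120$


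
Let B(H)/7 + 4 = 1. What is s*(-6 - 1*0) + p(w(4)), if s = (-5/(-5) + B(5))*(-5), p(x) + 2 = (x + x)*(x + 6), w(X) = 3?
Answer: -548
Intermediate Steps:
B(H) = -21 (B(H) = -28 + 7*1 = -28 + 7 = -21)
p(x) = -2 + 2*x*(6 + x) (p(x) = -2 + (x + x)*(x + 6) = -2 + (2*x)*(6 + x) = -2 + 2*x*(6 + x))
s = 100 (s = (-5/(-5) - 21)*(-5) = (-5*(-⅕) - 21)*(-5) = (1 - 21)*(-5) = -20*(-5) = 100)
s*(-6 - 1*0) + p(w(4)) = 100*(-6 - 1*0) + (-2 + 2*3² + 12*3) = 100*(-6 + 0) + (-2 + 2*9 + 36) = 100*(-6) + (-2 + 18 + 36) = -600 + 52 = -548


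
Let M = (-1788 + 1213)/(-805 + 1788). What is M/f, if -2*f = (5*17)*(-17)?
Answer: -230/284087 ≈ -0.00080961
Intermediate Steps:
M = -575/983 ≈ -0.58494
f = 1445/2 (f = -5*17*(-17)/2 = -85*(-17)/2 = -1/2*(-1445) = 1445/2 ≈ 722.50)
M/f = -575/(983*1445/2) = -575/983*2/1445 = -230/284087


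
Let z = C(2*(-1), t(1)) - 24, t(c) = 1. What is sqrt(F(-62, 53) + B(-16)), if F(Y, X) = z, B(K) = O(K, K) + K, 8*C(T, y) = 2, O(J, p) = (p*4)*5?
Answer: I*sqrt(1439)/2 ≈ 18.967*I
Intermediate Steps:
O(J, p) = 20*p (O(J, p) = (4*p)*5 = 20*p)
C(T, y) = 1/4 (C(T, y) = (1/8)*2 = 1/4)
B(K) = 21*K (B(K) = 20*K + K = 21*K)
z = -95/4 (z = 1/4 - 24 = -95/4 ≈ -23.750)
F(Y, X) = -95/4
sqrt(F(-62, 53) + B(-16)) = sqrt(-95/4 + 21*(-16)) = sqrt(-95/4 - 336) = sqrt(-1439/4) = I*sqrt(1439)/2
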